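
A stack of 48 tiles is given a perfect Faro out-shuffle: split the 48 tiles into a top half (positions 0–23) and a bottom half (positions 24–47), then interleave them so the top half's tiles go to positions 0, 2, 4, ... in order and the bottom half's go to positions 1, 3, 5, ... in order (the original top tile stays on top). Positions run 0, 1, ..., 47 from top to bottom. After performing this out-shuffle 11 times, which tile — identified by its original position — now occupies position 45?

33

Work backwards from position 45, undoing one out-shuffle at a time:
45 ← 46 ← 23 ← 35 ← 41 ← 44 ← 22 ← 11 ← 29 ← 38 ← 19 ← 33
So the tile now at position 45 started at position 33.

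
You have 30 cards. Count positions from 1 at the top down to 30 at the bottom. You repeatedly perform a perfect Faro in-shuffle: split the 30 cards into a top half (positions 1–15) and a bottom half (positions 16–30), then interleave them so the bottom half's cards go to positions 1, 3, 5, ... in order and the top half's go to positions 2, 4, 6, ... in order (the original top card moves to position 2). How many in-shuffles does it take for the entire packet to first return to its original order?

The in-shuffle permutes the 30 positions with cycle lengths [5, 5, 5, 5, 5, 5].
Every card is home exactly when every cycle has completed a whole number of laps, i.e. after lcm(5) = 5 in-shuffles.

5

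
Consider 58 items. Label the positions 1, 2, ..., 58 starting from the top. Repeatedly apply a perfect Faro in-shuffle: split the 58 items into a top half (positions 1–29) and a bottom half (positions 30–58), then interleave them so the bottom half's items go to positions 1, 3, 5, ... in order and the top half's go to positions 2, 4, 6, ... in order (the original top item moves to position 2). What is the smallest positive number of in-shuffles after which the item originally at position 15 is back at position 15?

58

Follow position 15 under repeated in-shuffles:
15 → 30 → 1 → 2 → 4 → 8 → 16 → 32 → ... → 15 (length 58)
It first returns after 58 in-shuffles.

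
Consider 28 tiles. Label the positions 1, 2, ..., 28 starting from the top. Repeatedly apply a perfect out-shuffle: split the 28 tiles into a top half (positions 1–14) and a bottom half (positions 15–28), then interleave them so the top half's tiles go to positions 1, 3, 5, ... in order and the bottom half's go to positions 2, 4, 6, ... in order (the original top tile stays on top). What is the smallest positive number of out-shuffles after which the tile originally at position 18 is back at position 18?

Follow position 18 under repeated out-shuffles:
18 → 8 → 15 → 2 → 3 → 5 → 9 → 17 → 6 → 11 → 21 → 14 → 27 → 26 → 24 → 20 → 12 → 23 → 18
It first returns after 18 out-shuffles.

18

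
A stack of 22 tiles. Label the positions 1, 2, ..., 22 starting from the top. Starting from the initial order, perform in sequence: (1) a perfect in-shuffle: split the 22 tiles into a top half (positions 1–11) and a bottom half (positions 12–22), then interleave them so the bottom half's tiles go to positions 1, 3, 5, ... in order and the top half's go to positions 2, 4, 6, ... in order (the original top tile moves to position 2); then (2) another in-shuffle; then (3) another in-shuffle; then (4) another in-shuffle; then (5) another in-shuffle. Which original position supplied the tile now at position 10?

Undo the operations in reverse order, starting from position 10:
  undo op 5 (in-shuffle, from top half): 10 ← 5
  undo op 4 (in-shuffle, from bottom half): 5 ← 14
  undo op 3 (in-shuffle, from top half): 14 ← 7
  undo op 2 (in-shuffle, from bottom half): 7 ← 15
  undo op 1 (in-shuffle, from bottom half): 15 ← 19
So the tile at position 10 came from original position 19.

19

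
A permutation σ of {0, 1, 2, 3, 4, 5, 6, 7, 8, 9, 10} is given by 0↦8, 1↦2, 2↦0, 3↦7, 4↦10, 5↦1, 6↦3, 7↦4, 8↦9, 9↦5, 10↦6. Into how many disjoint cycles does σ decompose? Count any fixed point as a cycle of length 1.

Cycle decomposition: (0 8 9 5 1 2) (3 7 4 10 6).
2 cycles.

2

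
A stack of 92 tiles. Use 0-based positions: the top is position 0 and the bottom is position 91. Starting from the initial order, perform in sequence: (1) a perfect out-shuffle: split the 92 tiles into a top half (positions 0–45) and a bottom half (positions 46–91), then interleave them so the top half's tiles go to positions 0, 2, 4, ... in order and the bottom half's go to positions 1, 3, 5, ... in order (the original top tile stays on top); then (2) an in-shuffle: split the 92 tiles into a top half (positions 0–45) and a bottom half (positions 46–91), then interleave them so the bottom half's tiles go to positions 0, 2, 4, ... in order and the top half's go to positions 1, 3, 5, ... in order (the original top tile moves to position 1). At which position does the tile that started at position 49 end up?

Track the tile from position 49 forward through each operation:
  after op 1 (out-shuffle): 49 → 7
  after op 2 (in-shuffle): 7 → 15

15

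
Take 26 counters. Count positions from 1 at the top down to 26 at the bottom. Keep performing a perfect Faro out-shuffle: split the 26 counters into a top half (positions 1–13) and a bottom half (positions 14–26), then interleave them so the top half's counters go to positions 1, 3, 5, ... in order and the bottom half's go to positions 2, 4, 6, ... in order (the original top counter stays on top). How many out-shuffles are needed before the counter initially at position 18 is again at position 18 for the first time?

Follow position 18 under repeated out-shuffles:
18 → 10 → 19 → 12 → 23 → 20 → 14 → 2 → 3 → 5 → 9 → 17 → 8 → 15 → 4 → 7 → 13 → 25 → 24 → 22 → 18
It first returns after 20 out-shuffles.

20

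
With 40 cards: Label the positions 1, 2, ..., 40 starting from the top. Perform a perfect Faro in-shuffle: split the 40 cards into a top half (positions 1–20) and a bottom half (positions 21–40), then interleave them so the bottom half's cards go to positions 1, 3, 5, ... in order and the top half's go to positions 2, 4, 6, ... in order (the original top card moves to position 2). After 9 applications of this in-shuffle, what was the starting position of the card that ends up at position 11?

Work backwards from position 11, undoing one in-shuffle at a time:
11 ← 26 ← 13 ← 27 ← 34 ← 17 ← 29 ← 35 ← 38 ← 19
So the card now at position 11 started at position 19.

19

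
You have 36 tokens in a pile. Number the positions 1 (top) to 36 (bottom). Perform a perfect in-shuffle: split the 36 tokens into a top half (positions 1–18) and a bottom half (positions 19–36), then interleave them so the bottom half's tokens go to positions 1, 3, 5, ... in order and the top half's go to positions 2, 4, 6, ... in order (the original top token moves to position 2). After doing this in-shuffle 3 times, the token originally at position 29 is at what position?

Track the token's position through each in-shuffle:
29 → 21 → 5 → 10

10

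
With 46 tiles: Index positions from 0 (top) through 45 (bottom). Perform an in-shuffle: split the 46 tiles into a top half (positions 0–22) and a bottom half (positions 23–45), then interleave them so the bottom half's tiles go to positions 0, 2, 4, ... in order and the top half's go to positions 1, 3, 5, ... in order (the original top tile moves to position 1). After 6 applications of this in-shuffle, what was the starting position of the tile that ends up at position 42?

43

Work backwards from position 42, undoing one in-shuffle at a time:
42 ← 44 ← 45 ← 22 ← 34 ← 40 ← 43
So the tile now at position 42 started at position 43.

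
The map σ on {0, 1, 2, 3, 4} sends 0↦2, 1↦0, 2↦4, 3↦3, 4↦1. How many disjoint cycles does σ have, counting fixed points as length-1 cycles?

Cycle decomposition: (0 2 4 1) (3).
2 cycles.

2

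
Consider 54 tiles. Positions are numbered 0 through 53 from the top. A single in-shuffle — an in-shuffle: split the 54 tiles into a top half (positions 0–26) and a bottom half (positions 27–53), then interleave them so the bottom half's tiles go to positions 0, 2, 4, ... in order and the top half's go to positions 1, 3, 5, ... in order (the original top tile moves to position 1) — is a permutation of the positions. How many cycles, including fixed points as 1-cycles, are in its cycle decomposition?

4

Trace each unvisited position around until it returns:
(0 1 3 7 15 31 ... len 20) (2 5 11 23 47 40 ... len 20) (4 9 19 39 24 49 44 34 14 29) (10 21 43 32)
4 cycles in total.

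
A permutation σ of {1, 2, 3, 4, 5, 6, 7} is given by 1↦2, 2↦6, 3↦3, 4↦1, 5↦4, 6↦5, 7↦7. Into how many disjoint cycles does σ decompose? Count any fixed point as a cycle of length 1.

3

Cycle decomposition: (1 2 6 5 4) (3) (7).
3 cycles.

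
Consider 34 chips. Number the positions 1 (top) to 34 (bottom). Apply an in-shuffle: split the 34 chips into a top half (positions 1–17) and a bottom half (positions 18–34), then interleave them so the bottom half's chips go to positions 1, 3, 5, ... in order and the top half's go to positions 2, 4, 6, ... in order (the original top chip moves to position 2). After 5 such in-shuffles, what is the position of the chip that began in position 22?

4

Track the chip's position through each in-shuffle:
22 → 9 → 18 → 1 → 2 → 4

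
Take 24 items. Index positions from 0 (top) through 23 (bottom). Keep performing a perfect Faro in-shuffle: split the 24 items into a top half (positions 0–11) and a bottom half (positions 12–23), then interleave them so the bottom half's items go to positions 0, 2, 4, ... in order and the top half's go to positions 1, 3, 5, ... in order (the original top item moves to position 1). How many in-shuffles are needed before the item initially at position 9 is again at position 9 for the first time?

4

Follow position 9 under repeated in-shuffles:
9 → 19 → 14 → 4 → 9
It first returns after 4 in-shuffles.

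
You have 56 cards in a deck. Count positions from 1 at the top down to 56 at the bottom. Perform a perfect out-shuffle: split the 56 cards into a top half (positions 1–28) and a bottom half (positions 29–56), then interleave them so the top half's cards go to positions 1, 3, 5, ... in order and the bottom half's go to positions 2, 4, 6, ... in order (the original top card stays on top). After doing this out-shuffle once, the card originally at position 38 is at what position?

20

Track the card's position through each out-shuffle:
38 → 20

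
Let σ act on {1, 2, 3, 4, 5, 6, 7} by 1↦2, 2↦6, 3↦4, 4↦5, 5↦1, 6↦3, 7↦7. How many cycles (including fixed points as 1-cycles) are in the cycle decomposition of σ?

Cycle decomposition: (1 2 6 3 4 5) (7).
2 cycles.

2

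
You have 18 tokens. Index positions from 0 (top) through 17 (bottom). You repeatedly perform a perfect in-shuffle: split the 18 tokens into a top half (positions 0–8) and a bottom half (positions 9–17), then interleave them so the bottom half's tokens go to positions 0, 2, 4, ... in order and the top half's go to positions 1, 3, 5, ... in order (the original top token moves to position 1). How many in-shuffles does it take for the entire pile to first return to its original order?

18

The in-shuffle permutes the 18 positions with cycle lengths [18].
Every token is home exactly when every cycle has completed a whole number of laps, i.e. after lcm(18) = 18 in-shuffles.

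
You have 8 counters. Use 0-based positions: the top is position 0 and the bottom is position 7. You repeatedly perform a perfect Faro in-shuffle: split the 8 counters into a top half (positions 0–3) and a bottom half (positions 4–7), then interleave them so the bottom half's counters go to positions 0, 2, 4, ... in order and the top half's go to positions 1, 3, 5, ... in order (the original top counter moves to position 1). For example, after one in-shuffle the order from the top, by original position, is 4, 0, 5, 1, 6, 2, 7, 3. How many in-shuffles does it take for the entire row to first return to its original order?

6

The in-shuffle permutes the 8 positions with cycle lengths [2, 6].
Every counter is home exactly when every cycle has completed a whole number of laps, i.e. after lcm(2, 6) = 6 in-shuffles.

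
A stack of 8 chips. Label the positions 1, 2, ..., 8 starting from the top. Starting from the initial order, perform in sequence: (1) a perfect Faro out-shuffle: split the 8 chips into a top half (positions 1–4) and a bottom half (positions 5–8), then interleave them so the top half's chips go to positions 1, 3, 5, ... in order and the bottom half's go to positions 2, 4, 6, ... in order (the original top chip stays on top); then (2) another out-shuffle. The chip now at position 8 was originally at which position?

8

Undo the operations in reverse order, starting from position 8:
  undo op 2 (out-shuffle, from bottom half): 8 ← 8
  undo op 1 (out-shuffle, from bottom half): 8 ← 8
So the chip at position 8 came from original position 8.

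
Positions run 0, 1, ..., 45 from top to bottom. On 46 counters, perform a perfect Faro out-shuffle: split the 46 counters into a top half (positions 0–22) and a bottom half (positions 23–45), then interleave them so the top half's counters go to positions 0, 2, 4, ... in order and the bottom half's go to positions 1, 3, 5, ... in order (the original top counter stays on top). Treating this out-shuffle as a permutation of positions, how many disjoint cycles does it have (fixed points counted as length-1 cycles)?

9

Trace each unvisited position around until it returns:
(0) (1 2 4 8 16 32 ... len 12) (3 6 12 24) (5 10 20 40 35 25) (7 14 28 11 22 44 ... len 12) (9 18 36 27) (15 30) (21 42 39 33) ... plus 1 more
9 cycles in total.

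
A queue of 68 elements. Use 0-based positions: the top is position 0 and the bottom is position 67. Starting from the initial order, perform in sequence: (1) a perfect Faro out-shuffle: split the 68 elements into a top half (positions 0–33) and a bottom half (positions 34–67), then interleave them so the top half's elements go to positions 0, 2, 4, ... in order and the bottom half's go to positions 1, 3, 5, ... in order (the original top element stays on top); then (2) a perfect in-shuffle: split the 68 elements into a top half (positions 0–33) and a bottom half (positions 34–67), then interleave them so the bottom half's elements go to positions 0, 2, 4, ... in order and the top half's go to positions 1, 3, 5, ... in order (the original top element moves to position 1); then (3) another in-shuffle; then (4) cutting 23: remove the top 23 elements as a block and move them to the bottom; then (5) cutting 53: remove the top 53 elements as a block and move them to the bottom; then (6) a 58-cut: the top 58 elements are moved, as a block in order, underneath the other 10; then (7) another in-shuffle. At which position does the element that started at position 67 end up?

64

Track the element from position 67 forward through each operation:
  after op 1 (out-shuffle): 67 → 67
  after op 2 (in-shuffle): 67 → 66
  after op 3 (in-shuffle): 66 → 64
  after op 4 (cut 23): 64 → 41
  after op 5 (cut 53): 41 → 56
  after op 6 (cut 58): 56 → 66
  after op 7 (in-shuffle): 66 → 64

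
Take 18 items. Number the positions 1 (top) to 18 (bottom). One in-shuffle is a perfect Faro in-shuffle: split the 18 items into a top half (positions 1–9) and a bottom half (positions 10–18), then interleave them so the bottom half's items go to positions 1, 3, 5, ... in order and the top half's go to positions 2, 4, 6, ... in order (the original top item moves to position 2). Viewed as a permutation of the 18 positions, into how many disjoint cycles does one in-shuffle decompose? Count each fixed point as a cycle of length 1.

1

Trace each unvisited position around until it returns:
(1 2 4 8 16 13 ... len 18)
1 cycle in total.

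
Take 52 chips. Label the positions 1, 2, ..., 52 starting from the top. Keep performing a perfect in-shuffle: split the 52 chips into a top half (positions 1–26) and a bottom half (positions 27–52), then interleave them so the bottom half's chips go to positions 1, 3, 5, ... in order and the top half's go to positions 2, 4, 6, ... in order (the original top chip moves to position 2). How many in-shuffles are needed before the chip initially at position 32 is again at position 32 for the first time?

Follow position 32 under repeated in-shuffles:
32 → 11 → 22 → 44 → 35 → 17 → 34 → 15 → ... → 32 (length 52)
It first returns after 52 in-shuffles.

52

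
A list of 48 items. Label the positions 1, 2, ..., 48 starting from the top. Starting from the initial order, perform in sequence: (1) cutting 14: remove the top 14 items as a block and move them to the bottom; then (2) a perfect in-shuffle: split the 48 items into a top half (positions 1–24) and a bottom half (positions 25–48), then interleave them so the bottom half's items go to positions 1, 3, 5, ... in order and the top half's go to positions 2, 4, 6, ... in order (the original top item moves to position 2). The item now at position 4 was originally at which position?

16

Undo the operations in reverse order, starting from position 4:
  undo op 2 (in-shuffle, from top half): 4 ← 2
  undo op 1 (cut 14): 2 ← 16
So the item at position 4 came from original position 16.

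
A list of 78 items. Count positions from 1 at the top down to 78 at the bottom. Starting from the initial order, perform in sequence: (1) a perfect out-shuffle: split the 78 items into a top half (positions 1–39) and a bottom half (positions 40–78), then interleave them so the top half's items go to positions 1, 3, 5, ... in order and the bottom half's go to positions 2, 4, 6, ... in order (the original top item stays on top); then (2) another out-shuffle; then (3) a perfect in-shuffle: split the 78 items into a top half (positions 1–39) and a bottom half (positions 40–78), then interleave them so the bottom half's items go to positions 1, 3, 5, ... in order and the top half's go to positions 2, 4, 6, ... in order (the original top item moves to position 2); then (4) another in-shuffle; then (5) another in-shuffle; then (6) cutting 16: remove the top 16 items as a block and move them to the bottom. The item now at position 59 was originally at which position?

Undo the operations in reverse order, starting from position 59:
  undo op 6 (cut 16): 59 ← 75
  undo op 5 (in-shuffle, from bottom half): 75 ← 77
  undo op 4 (in-shuffle, from bottom half): 77 ← 78
  undo op 3 (in-shuffle, from top half): 78 ← 39
  undo op 2 (out-shuffle, from top half): 39 ← 20
  undo op 1 (out-shuffle, from bottom half): 20 ← 49
So the item at position 59 came from original position 49.

49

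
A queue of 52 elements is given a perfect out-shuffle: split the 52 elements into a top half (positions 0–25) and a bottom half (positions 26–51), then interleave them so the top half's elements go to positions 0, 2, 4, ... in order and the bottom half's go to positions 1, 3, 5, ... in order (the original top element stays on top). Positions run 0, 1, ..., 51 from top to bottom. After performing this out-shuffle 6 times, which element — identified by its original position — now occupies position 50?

47

Work backwards from position 50, undoing one out-shuffle at a time:
50 ← 25 ← 38 ← 19 ← 35 ← 43 ← 47
So the element now at position 50 started at position 47.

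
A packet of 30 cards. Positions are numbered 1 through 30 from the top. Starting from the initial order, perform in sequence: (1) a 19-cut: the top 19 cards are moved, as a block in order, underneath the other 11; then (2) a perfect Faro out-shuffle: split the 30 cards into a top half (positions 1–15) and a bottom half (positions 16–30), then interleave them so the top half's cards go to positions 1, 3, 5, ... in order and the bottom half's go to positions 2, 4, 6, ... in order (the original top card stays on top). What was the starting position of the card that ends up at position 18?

13

Undo the operations in reverse order, starting from position 18:
  undo op 2 (out-shuffle, from bottom half): 18 ← 24
  undo op 1 (cut 19): 24 ← 13
So the card at position 18 came from original position 13.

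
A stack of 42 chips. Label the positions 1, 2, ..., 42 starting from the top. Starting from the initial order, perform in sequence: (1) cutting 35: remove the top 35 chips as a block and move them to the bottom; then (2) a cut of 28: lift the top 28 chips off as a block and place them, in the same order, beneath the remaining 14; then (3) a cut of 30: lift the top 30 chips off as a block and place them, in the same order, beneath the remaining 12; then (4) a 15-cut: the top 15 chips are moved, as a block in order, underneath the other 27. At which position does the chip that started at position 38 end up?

Track the chip from position 38 forward through each operation:
  after op 1 (cut 35): 38 → 3
  after op 2 (cut 28): 3 → 17
  after op 3 (cut 30): 17 → 29
  after op 4 (cut 15): 29 → 14

14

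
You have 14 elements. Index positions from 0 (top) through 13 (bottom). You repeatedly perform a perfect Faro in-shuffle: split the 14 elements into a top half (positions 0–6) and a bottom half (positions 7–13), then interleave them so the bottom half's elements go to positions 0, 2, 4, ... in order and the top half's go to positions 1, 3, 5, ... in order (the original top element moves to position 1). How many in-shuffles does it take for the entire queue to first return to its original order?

The in-shuffle permutes the 14 positions with cycle lengths [2, 4, 4, 4].
Every element is home exactly when every cycle has completed a whole number of laps, i.e. after lcm(2, 4) = 4 in-shuffles.

4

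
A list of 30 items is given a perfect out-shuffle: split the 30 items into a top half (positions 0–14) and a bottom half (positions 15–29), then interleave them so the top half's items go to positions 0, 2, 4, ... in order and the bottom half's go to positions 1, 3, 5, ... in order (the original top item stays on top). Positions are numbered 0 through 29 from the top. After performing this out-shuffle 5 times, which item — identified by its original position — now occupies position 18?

6

Work backwards from position 18, undoing one out-shuffle at a time:
18 ← 9 ← 19 ← 24 ← 12 ← 6
So the item now at position 18 started at position 6.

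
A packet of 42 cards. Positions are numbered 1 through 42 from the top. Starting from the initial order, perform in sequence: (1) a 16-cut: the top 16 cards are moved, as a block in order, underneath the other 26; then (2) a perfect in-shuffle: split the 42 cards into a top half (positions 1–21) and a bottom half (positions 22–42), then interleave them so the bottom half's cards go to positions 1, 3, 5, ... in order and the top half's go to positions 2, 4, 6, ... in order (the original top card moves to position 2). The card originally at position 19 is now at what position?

6

Track the card from position 19 forward through each operation:
  after op 1 (cut 16): 19 → 3
  after op 2 (in-shuffle): 3 → 6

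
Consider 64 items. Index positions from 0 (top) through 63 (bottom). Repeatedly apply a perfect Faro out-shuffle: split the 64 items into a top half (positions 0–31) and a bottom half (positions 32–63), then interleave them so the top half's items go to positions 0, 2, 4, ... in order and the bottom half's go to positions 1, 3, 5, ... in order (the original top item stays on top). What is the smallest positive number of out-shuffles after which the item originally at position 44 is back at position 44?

6

Follow position 44 under repeated out-shuffles:
44 → 25 → 50 → 37 → 11 → 22 → 44
It first returns after 6 out-shuffles.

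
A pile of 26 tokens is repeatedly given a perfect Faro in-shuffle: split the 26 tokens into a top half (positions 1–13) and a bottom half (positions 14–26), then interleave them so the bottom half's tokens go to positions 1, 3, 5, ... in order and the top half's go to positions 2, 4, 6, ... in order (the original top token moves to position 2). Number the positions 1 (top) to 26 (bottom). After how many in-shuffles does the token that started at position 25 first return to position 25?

18

Follow position 25 under repeated in-shuffles:
25 → 23 → 19 → 11 → 22 → 17 → 7 → 14 → 1 → 2 → 4 → 8 → 16 → 5 → 10 → 20 → 13 → 26 → 25
It first returns after 18 in-shuffles.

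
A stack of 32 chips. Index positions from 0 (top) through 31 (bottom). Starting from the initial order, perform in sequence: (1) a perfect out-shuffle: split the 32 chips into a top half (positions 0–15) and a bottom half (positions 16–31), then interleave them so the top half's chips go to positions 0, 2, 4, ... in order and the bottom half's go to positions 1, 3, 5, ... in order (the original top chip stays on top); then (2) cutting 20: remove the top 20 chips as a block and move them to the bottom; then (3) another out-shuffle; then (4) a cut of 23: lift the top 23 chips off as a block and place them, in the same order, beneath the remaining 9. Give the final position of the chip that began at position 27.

15

Track the chip from position 27 forward through each operation:
  after op 1 (out-shuffle): 27 → 23
  after op 2 (cut 20): 23 → 3
  after op 3 (out-shuffle): 3 → 6
  after op 4 (cut 23): 6 → 15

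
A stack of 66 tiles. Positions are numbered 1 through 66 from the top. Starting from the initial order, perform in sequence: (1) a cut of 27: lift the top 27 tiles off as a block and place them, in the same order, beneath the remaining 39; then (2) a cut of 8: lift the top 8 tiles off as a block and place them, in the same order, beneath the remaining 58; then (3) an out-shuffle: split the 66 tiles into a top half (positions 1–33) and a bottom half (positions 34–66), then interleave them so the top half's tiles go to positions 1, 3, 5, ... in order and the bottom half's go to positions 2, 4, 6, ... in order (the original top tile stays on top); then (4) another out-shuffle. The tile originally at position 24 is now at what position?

Track the tile from position 24 forward through each operation:
  after op 1 (cut 27): 24 → 63
  after op 2 (cut 8): 63 → 55
  after op 3 (out-shuffle): 55 → 44
  after op 4 (out-shuffle): 44 → 22

22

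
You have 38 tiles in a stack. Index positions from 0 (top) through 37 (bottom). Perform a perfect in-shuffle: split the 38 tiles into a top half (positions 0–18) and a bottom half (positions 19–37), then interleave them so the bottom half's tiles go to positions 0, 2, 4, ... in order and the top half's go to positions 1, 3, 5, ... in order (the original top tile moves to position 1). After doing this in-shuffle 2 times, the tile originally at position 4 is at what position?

Track the tile's position through each in-shuffle:
4 → 9 → 19

19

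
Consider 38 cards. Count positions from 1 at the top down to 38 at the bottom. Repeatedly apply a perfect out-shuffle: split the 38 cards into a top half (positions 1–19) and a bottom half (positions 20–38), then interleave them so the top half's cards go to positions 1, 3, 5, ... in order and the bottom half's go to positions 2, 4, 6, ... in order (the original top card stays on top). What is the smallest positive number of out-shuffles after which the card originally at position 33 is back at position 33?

Follow position 33 under repeated out-shuffles:
33 → 28 → 18 → 35 → 32 → 26 → 14 → 27 → ... → 33 (length 36)
It first returns after 36 out-shuffles.

36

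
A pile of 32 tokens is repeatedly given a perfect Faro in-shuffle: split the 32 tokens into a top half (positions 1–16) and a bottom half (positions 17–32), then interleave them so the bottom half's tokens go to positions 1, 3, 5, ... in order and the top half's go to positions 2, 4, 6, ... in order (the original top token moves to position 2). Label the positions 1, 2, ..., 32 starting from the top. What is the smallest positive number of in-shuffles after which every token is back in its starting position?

10

The in-shuffle permutes the 32 positions with cycle lengths [2, 10, 10, 10].
Every token is home exactly when every cycle has completed a whole number of laps, i.e. after lcm(2, 10) = 10 in-shuffles.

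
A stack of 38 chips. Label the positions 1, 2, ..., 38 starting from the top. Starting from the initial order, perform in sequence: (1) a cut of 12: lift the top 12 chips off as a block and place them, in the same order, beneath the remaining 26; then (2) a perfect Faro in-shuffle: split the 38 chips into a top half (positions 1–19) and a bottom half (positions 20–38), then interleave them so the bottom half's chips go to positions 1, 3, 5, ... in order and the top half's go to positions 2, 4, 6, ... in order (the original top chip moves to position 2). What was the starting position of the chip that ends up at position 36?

30

Undo the operations in reverse order, starting from position 36:
  undo op 2 (in-shuffle, from top half): 36 ← 18
  undo op 1 (cut 12): 18 ← 30
So the chip at position 36 came from original position 30.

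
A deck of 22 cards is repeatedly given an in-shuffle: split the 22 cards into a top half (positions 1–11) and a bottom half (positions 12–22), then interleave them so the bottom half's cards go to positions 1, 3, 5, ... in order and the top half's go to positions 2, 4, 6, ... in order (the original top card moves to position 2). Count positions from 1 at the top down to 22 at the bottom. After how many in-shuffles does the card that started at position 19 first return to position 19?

Follow position 19 under repeated in-shuffles:
19 → 15 → 7 → 14 → 5 → 10 → 20 → 17 → 11 → 22 → 21 → 19
It first returns after 11 in-shuffles.

11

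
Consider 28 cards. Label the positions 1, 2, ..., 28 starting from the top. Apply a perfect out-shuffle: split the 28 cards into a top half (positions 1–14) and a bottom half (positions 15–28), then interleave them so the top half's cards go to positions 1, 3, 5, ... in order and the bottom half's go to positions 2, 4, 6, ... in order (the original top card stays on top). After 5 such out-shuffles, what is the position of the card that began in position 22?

Track the card's position through each out-shuffle:
22 → 16 → 4 → 7 → 13 → 25

25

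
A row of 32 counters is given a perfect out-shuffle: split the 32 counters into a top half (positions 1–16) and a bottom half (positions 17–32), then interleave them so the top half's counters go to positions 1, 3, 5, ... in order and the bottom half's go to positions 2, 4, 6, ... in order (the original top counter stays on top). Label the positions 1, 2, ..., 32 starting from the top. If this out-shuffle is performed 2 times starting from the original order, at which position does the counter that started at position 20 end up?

15

Track the counter's position through each out-shuffle:
20 → 8 → 15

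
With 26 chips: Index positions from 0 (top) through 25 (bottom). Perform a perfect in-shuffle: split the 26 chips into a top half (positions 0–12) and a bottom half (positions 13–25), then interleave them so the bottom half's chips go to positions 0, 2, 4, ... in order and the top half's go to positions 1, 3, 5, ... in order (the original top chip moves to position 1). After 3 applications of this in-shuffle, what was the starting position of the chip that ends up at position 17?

8

Work backwards from position 17, undoing one in-shuffle at a time:
17 ← 8 ← 17 ← 8
So the chip now at position 17 started at position 8.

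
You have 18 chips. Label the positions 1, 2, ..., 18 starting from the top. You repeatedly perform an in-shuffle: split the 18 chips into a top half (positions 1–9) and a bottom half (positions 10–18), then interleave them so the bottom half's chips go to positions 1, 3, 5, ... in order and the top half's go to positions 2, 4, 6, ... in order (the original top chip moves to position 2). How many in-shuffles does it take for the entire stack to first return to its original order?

18

The in-shuffle permutes the 18 positions with cycle lengths [18].
Every chip is home exactly when every cycle has completed a whole number of laps, i.e. after lcm(18) = 18 in-shuffles.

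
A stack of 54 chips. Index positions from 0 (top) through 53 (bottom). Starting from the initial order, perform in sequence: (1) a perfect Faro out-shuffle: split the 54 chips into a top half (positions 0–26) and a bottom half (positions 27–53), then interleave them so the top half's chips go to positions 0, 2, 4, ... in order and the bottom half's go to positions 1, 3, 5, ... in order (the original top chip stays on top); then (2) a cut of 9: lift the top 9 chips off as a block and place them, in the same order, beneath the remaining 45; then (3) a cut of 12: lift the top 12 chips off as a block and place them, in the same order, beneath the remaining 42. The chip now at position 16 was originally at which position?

45

Undo the operations in reverse order, starting from position 16:
  undo op 3 (cut 12): 16 ← 28
  undo op 2 (cut 9): 28 ← 37
  undo op 1 (out-shuffle, from bottom half): 37 ← 45
So the chip at position 16 came from original position 45.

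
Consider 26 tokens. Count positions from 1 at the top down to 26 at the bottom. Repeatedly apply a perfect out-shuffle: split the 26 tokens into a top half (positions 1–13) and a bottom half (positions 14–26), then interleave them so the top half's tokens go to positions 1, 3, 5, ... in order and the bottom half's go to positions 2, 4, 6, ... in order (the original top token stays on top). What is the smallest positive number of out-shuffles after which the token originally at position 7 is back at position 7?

Follow position 7 under repeated out-shuffles:
7 → 13 → 25 → 24 → 22 → 18 → 10 → 19 → 12 → 23 → 20 → 14 → 2 → 3 → 5 → 9 → 17 → 8 → 15 → 4 → 7
It first returns after 20 out-shuffles.

20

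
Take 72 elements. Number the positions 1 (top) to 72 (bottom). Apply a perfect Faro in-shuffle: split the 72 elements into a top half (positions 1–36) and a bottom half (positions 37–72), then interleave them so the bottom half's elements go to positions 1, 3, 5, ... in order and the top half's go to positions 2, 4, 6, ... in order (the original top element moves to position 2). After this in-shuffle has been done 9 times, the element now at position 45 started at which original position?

Work backwards from position 45, undoing one in-shuffle at a time:
45 ← 59 ← 66 ← 33 ← 53 ← 63 ← 68 ← 34 ← 17 ← 45
So the element now at position 45 started at position 45.

45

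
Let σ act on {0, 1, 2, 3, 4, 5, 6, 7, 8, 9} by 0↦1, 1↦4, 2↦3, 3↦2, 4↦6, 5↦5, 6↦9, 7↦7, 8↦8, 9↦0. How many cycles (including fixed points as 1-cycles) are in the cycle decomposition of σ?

Cycle decomposition: (0 1 4 6 9) (2 3) (5) (7) (8).
5 cycles.

5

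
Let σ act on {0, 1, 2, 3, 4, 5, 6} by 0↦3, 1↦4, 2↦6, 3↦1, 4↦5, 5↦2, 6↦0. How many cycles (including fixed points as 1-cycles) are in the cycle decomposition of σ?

1

Cycle decomposition: (0 3 1 4 5 2 6).
1 cycle.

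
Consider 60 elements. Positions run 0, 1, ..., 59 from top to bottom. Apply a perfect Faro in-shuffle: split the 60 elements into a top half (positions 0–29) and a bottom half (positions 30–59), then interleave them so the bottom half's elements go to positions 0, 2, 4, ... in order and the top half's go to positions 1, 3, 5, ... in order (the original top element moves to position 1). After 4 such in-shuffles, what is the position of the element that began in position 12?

Track the element's position through each in-shuffle:
12 → 25 → 51 → 42 → 24

24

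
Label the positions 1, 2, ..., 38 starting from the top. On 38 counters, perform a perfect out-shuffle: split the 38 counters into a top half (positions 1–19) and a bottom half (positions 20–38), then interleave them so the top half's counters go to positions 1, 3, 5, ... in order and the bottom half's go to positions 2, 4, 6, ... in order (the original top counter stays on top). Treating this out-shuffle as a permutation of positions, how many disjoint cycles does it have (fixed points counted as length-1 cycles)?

Trace each unvisited position around until it returns:
(1) (2 3 5 9 17 33 ... len 36) (38)
3 cycles in total.

3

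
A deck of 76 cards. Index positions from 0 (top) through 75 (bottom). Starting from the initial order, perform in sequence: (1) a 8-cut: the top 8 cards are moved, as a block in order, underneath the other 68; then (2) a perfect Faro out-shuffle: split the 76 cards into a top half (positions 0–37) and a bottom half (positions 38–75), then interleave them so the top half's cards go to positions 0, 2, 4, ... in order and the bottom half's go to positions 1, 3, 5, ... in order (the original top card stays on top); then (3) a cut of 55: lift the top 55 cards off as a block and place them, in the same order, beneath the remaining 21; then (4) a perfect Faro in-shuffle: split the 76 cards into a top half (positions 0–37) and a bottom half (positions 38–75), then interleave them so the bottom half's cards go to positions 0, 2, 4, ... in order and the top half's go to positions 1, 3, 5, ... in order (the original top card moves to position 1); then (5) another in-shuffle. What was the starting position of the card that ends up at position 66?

Undo the operations in reverse order, starting from position 66:
  undo op 5 (in-shuffle, from bottom half): 66 ← 71
  undo op 4 (in-shuffle, from top half): 71 ← 35
  undo op 3 (cut 55): 35 ← 14
  undo op 2 (out-shuffle, from top half): 14 ← 7
  undo op 1 (cut 8): 7 ← 15
So the card at position 66 came from original position 15.

15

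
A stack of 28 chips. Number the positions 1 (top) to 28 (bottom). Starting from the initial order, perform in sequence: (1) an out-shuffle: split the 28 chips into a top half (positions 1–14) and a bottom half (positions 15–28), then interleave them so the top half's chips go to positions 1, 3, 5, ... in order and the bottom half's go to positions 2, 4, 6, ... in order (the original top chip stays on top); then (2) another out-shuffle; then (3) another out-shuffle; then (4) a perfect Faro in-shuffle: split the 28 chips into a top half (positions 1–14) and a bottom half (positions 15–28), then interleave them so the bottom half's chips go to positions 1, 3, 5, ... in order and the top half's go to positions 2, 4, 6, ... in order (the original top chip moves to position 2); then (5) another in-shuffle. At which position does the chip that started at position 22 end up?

Track the chip from position 22 forward through each operation:
  after op 1 (out-shuffle): 22 → 16
  after op 2 (out-shuffle): 16 → 4
  after op 3 (out-shuffle): 4 → 7
  after op 4 (in-shuffle): 7 → 14
  after op 5 (in-shuffle): 14 → 28

28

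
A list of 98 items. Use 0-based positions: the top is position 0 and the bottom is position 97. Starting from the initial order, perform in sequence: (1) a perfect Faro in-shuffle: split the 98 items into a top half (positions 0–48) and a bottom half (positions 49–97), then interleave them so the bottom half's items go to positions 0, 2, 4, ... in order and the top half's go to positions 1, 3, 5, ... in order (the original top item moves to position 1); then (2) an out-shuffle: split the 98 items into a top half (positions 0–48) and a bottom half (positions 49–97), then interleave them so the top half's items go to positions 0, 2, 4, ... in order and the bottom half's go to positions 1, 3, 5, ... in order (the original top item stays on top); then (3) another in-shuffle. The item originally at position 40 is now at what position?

Track the item from position 40 forward through each operation:
  after op 1 (in-shuffle): 40 → 81
  after op 2 (out-shuffle): 81 → 65
  after op 3 (in-shuffle): 65 → 32

32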